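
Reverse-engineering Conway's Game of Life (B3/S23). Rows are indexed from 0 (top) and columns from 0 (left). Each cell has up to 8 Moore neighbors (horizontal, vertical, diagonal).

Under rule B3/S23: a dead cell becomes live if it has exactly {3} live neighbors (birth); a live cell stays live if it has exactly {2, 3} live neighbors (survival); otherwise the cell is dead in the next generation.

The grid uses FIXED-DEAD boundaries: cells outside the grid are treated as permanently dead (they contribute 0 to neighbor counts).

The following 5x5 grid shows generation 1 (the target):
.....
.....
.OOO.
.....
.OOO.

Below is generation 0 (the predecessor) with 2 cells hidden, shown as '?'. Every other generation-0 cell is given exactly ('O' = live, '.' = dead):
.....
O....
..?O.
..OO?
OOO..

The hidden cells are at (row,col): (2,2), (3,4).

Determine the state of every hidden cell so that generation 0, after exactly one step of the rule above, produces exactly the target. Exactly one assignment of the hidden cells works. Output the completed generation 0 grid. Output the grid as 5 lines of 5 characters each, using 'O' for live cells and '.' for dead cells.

Answer: .....
O....
..OO.
..OO.
OOO..

Derivation:
Hidden generation-0 cells (in order): (2,2), (3,4).
A hidden cell only influences target cells in its own 3x3 neighborhood. Try each of the 2^2 = 4 assignments, step the completed generation 0 forward once under B3/S23, and compare with the target:
  (2,2)=. (3,4)=. -> step gives (2,1)='.' but target has 'O' -> reject
  (2,2)=. (3,4)=O -> step gives (2,1)='.' but target has 'O' -> reject
  (2,2)=O (3,4)=. -> step reproduces the target at every cell -> ACCEPT
  (2,2)=O (3,4)=O -> step gives (2,3)='.' but target has 'O' -> reject
Unique solution: (2,2)=live, (3,4)=dead.
Check: live-neighbor counts of every cell in the completed generation 0:
11000
02221
13332
25542
13331
Applying B3/S23 to generation 0 with these counts gives:
.....
.....
.OOO.
.....
.OOO.
which matches the target exactly.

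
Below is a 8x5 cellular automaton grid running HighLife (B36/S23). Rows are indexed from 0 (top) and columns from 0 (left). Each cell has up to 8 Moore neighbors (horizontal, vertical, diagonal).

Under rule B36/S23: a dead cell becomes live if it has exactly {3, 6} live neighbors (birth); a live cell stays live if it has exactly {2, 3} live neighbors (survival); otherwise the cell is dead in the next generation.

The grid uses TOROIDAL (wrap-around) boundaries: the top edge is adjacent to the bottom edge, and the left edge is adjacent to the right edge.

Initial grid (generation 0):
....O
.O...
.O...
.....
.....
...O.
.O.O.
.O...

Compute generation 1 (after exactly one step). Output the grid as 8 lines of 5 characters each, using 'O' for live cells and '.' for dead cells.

Answer: O....
O....
.....
.....
.....
..O..
.....
O.O..

Derivation:
Simulating step by step:
Generation 0 (given above): 7 live cells
Generation 1: 5 live cells
(generation 1 grid is the final answer)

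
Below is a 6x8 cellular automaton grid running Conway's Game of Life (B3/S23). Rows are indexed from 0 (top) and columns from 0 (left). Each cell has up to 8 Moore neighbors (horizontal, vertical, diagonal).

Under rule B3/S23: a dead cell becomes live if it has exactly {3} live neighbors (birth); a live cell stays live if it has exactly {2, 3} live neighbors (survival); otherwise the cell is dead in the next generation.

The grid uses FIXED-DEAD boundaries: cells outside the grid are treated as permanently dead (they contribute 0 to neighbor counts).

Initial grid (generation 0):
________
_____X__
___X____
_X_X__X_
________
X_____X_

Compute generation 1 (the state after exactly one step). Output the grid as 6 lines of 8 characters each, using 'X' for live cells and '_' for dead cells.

Simulating step by step:
Generation 0 (given above): 7 live cells
Generation 1: 3 live cells
(generation 1 grid is the final answer)

Answer: ________
________
__X_X___
__X_____
________
________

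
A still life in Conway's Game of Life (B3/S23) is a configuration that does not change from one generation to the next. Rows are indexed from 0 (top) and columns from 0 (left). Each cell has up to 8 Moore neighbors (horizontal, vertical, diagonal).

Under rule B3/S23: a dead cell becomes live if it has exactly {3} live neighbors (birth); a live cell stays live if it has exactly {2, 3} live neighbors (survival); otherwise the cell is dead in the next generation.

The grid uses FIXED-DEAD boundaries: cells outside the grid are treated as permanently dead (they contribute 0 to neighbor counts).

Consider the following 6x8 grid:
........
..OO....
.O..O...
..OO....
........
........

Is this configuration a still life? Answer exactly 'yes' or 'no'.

Compute generation 1 and compare to generation 0 (given above):
Generation 1:
........
..OO....
.O..O...
..OO....
........
........
The grids are IDENTICAL -> still life.

Answer: yes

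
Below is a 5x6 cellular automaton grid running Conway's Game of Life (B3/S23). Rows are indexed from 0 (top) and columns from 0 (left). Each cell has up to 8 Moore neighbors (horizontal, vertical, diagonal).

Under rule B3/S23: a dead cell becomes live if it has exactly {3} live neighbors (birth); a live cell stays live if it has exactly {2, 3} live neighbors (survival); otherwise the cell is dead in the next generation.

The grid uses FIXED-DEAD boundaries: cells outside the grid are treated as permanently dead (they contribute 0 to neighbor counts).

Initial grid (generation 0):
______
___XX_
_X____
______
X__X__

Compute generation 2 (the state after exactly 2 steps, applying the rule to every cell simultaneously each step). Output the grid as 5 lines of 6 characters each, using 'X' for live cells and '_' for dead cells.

Answer: ______
______
______
______
______

Derivation:
Simulating step by step:
Generation 0 (given above): 5 live cells
Generation 1: 0 live cells
______
______
______
______
______
Generation 2: 0 live cells
(generation 2 grid is the final answer)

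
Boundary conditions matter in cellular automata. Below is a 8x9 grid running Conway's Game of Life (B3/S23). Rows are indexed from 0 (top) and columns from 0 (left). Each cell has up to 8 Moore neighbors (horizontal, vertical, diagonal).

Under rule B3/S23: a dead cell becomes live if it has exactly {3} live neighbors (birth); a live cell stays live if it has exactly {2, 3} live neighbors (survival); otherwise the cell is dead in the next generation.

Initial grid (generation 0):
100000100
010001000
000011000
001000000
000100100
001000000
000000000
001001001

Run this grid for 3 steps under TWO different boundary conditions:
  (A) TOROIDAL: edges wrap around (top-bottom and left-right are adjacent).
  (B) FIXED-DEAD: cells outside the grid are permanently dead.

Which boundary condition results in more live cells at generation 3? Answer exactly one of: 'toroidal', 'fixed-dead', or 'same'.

Answer: fixed-dead

Derivation:
Under TOROIDAL boundary, generation 3:
000000000
000000000
000000000
001100000
001100000
000000000
000000000
000000000
Population = 4

Under FIXED-DEAD boundary, generation 3:
000001000
000001000
000001000
001100000
001100000
000000000
000000000
000000000
Population = 7

Comparison: toroidal=4, fixed-dead=7 -> fixed-dead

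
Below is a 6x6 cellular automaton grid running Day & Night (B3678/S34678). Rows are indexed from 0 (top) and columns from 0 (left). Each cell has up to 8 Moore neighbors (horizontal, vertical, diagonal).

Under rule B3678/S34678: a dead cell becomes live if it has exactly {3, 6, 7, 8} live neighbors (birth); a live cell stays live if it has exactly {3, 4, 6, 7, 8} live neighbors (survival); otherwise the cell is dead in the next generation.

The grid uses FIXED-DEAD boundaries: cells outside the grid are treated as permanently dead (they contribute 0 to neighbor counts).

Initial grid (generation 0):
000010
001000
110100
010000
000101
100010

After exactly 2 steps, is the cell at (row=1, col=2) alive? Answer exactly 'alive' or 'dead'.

Answer: alive

Derivation:
Simulating step by step:
Generation 0 (given above): 10 live cells
Generation 1: 6 live cells
000000
010100
010000
100010
000010
000000
Generation 2: 3 live cells
000000
001000
101000
000000
000000
000000

Cell (1,2) at generation 2: 1 -> alive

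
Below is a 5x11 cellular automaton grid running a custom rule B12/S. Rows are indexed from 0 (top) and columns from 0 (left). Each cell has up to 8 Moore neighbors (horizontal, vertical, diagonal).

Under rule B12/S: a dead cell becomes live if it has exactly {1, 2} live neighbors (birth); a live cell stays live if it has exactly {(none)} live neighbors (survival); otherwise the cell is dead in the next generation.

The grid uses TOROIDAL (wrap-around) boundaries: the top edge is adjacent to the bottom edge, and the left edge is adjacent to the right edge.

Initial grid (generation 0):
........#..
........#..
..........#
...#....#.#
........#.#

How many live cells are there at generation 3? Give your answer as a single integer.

Answer: 16

Derivation:
Simulating step by step:
Generation 0 (given above): 8 live cells
Generation 1: 18 live cells
#.........#
#......#..#
#.###..##..
..#.#..#...
#.###......
Generation 2: 22 live cells
..#.######.
..#.###....
.....#...#.
#.....#..##
.....#####.
Generation 3: 16 live cells
.#........#
.#........#
####...##..
.#..#......
####.......
Population at generation 3: 16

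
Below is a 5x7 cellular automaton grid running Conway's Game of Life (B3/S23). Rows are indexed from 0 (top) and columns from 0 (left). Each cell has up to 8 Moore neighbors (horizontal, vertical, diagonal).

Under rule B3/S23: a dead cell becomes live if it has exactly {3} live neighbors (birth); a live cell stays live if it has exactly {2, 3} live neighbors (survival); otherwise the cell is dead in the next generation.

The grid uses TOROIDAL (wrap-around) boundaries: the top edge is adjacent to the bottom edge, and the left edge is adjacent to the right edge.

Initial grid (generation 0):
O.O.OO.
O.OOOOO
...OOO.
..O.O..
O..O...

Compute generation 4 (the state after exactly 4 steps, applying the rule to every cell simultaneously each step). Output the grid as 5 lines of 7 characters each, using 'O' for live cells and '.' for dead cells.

Answer: ......O
O.....O
O...O.O
....O.O
.......

Derivation:
Simulating step by step:
Generation 0 (given above): 17 live cells
Generation 1: 10 live cells
O.O....
O.O....
.O.....
..O..O.
..O..OO
Generation 2: 15 live cells
O.OO...
O.O....
.OO....
.OO..OO
..OO.OO
Generation 3: 9 live cells
O...O..
O......
...O..O
....OOO
.....O.
Generation 4: 8 live cells
(generation 4 grid is the final answer)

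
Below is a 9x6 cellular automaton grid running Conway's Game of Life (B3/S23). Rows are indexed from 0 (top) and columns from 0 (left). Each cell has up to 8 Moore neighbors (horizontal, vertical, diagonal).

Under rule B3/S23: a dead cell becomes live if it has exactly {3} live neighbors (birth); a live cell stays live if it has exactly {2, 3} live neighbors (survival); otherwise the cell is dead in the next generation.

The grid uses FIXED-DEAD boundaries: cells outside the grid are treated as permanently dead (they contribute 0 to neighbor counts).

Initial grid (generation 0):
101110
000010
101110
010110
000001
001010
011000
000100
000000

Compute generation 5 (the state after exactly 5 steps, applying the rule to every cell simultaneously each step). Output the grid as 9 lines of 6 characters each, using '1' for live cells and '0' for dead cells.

Answer: 010010
100010
100100
110000
001100
001010
000000
000000
000000

Derivation:
Simulating step by step:
Generation 0 (given above): 18 live cells
Generation 1: 16 live cells
000110
000001
011001
010001
001001
011100
011000
001000
000000
Generation 2: 16 live cells
000010
001101
011011
010011
000110
000100
000000
011000
000000
Generation 3: 13 live cells
000110
011001
010000
010000
001101
000110
001000
000000
000000
Generation 4: 14 live cells
001110
011110
110000
010000
001100
000010
000100
000000
000000
Generation 5: 12 live cells
(generation 5 grid is the final answer)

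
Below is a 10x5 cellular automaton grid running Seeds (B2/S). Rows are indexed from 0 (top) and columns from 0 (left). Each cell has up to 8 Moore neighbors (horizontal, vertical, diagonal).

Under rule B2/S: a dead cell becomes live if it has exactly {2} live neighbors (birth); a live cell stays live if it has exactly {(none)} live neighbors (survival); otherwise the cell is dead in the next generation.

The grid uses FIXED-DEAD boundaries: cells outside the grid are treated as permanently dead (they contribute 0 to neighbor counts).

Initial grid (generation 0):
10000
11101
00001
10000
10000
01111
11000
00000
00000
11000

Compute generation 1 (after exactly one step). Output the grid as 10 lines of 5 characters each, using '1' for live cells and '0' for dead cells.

Simulating step by step:
Generation 0 (given above): 16 live cells
Generation 1: 10 live cells
(generation 1 grid is the final answer)

Answer: 00110
00000
00100
01000
00001
00000
00001
11000
11000
00000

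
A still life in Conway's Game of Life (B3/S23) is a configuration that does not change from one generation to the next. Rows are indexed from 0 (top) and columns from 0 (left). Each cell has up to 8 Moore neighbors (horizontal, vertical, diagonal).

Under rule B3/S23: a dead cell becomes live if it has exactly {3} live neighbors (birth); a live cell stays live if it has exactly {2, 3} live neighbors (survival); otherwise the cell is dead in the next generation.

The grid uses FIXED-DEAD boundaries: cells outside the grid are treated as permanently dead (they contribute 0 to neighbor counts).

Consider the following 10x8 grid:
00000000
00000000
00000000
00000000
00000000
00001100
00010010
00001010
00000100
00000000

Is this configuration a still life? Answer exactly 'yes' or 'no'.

Answer: yes

Derivation:
Compute generation 1 and compare to generation 0 (given above):
Generation 1:
00000000
00000000
00000000
00000000
00000000
00001100
00010010
00001010
00000100
00000000
The grids are IDENTICAL -> still life.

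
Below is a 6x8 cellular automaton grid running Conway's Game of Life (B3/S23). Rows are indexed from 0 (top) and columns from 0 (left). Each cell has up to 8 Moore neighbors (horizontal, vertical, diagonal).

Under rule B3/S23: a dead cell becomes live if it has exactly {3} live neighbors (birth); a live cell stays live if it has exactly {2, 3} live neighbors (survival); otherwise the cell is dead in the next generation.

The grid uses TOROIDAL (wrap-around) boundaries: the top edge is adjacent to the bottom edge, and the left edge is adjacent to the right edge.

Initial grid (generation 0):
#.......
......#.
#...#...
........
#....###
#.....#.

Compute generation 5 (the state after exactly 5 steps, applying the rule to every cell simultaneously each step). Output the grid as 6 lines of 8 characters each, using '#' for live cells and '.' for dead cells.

Simulating step by step:
Generation 0 (given above): 10 live cells
Generation 1: 11 live cells
........
.......#
........
#....##.
#....##.
##...##.
Generation 2: 13 live cells
#.....##
........
......##
.....##.
#...#...
##...##.
Generation 3: 16 live cells
##...##.
#.......
.....###
.....##.
##..#...
.#...##.
Generation 4: 17 live cells
##...##.
##......
.....#.#
#...#...
##..#..#
..#.#.#.
Generation 5: 20 live cells
(generation 5 grid is the final answer)

Answer: #.#..##.
.#...#..
.#.....#
.#..###.
##..#..#
..###.#.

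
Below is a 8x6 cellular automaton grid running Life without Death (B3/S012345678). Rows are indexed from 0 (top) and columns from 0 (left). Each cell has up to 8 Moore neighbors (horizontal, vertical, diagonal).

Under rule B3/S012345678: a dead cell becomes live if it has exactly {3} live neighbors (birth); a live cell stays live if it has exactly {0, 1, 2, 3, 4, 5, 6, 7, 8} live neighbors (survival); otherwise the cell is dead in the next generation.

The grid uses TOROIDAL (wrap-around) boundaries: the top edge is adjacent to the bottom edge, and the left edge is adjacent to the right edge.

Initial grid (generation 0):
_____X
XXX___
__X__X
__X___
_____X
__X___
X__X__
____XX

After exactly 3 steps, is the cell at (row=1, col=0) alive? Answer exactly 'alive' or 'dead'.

Simulating step by step:
Generation 0 (given above): 13 live cells
Generation 1: 21 live cells
_X__XX
XXX__X
X_XX_X
__X___
_____X
__X___
X__XXX
X___XX
Generation 2: 33 live cells
_XXXXX
XXX__X
X_XXXX
XXXXXX
_____X
X_XX__
XX_XXX
XX__XX
Generation 3: 33 live cells
_XXXXX
XXX__X
X_XXXX
XXXXXX
_____X
X_XX__
XX_XXX
XX__XX

Cell (1,0) at generation 3: 1 -> alive

Answer: alive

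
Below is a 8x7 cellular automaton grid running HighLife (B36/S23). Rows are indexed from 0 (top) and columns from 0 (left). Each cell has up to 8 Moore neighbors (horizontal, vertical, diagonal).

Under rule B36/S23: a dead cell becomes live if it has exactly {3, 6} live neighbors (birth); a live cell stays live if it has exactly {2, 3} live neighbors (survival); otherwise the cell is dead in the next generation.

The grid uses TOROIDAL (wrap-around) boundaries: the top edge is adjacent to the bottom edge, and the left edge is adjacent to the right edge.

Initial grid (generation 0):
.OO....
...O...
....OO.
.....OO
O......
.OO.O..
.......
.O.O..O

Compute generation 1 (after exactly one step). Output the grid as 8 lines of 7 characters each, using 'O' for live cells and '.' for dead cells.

Simulating step by step:
Generation 0 (given above): 14 live cells
Generation 1: 22 live cells
(generation 1 grid is the final answer)

Answer: OO.O...
..OOO..
....OOO
....OOO
OO...OO
.O.....
OO.O...
OO.....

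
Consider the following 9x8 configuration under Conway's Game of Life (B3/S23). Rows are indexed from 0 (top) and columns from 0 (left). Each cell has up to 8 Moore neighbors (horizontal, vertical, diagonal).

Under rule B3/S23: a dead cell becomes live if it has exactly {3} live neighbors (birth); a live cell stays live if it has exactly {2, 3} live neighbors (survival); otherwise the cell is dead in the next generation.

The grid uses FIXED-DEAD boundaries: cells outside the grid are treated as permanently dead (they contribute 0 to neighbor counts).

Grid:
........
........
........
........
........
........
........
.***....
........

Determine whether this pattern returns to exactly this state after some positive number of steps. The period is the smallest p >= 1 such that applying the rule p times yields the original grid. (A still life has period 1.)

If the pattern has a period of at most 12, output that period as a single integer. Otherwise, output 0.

Simulating and comparing each generation to the original:
Gen 0 (original, given above): 3 live cells
Gen 1: 3 live cells, differs from original
Gen 2: 3 live cells, MATCHES original -> period = 2

Answer: 2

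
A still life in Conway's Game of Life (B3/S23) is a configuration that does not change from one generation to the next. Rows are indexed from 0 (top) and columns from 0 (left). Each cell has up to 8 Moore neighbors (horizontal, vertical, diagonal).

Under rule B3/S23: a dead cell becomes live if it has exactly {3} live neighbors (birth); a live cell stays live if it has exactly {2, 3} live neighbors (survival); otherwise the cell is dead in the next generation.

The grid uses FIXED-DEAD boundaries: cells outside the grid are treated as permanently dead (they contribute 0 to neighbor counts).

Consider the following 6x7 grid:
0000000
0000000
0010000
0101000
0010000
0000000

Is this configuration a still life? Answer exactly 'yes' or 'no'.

Answer: yes

Derivation:
Compute generation 1 and compare to generation 0 (given above):
Generation 1:
0000000
0000000
0010000
0101000
0010000
0000000
The grids are IDENTICAL -> still life.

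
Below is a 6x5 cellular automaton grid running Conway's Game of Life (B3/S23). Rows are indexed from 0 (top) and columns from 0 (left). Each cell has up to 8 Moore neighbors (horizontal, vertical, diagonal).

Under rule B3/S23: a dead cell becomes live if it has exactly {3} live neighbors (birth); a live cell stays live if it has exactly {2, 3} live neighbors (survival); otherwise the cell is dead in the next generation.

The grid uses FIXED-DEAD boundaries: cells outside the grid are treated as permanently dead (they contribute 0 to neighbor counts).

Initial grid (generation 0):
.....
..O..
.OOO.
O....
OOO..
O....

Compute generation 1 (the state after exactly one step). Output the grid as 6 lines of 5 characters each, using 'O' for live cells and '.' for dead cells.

Simulating step by step:
Generation 0 (given above): 9 live cells
Generation 1: 10 live cells
(generation 1 grid is the final answer)

Answer: .....
.OOO.
.OOO.
O..O.
O....
O....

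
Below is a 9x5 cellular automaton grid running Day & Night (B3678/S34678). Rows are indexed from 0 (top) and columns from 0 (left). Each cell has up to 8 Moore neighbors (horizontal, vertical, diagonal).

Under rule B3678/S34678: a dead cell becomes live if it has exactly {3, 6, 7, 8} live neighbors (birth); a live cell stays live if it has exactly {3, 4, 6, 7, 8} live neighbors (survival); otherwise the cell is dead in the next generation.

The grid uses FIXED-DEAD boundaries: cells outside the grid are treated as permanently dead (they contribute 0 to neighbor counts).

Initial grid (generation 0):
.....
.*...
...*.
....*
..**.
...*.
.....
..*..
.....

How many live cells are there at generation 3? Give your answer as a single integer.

Answer: 5

Derivation:
Simulating step by step:
Generation 0 (given above): 7 live cells
Generation 1: 4 live cells
.....
.....
.....
..*..
...**
..*..
.....
.....
.....
Generation 2: 4 live cells
.....
.....
.....
...*.
..**.
...*.
.....
.....
.....
Generation 3: 5 live cells
.....
.....
.....
..*..
..***
..*..
.....
.....
.....
Population at generation 3: 5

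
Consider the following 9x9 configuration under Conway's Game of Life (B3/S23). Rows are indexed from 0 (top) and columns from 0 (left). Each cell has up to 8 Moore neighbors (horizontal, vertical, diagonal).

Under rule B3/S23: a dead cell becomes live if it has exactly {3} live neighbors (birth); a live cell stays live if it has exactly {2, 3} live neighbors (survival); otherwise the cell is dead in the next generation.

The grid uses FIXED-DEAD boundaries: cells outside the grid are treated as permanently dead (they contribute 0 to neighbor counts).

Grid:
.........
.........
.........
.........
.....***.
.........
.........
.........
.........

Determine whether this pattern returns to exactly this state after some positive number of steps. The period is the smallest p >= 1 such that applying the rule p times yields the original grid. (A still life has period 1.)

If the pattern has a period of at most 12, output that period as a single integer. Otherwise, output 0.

Answer: 2

Derivation:
Simulating and comparing each generation to the original:
Gen 0 (original, given above): 3 live cells
Gen 1: 3 live cells, differs from original
Gen 2: 3 live cells, MATCHES original -> period = 2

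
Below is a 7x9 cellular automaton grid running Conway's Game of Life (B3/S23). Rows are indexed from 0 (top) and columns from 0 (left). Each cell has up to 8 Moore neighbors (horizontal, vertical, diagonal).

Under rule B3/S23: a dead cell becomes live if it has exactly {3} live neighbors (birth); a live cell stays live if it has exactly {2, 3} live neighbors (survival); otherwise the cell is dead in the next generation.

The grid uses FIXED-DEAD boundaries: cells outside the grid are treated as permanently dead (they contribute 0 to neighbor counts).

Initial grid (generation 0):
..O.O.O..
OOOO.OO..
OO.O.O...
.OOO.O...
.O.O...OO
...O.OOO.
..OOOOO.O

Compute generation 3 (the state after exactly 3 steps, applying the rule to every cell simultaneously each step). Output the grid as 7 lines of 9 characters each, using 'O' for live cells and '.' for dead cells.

Answer: .........
......O..
.........
...OO....
..O.O..O.
...OOO...
.........

Derivation:
Simulating step by step:
Generation 0 (given above): 31 live cells
Generation 1: 15 live cells
..O.O.O..
O.....O..
.....O...
...O..O..
.O.O.O.OO
.........
..OO.....
Generation 2: 14 live cells
.....O...
......O..
.....OO..
..O..OOO.
..O.O.OO.
...OO....
.........
Generation 3: 9 live cells
(generation 3 grid is the final answer)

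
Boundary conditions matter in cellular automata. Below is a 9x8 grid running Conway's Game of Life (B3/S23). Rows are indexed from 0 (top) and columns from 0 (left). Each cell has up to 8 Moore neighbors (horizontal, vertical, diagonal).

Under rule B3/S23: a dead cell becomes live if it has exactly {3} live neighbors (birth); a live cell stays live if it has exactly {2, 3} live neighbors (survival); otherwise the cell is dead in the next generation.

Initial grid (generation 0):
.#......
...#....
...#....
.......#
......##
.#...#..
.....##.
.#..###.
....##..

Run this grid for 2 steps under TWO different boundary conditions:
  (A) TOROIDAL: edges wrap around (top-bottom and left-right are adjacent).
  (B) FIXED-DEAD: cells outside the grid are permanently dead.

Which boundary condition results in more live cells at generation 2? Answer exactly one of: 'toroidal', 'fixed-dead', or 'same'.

Under TOROIDAL boundary, generation 2:
...#.#..
........
........
#.....#.
#....#..
#......#
........
........
.....#..
Population = 9

Under FIXED-DEAD boundary, generation 2:
........
........
........
......##
.....#..
.......#
........
........
........
Population = 4

Comparison: toroidal=9, fixed-dead=4 -> toroidal

Answer: toroidal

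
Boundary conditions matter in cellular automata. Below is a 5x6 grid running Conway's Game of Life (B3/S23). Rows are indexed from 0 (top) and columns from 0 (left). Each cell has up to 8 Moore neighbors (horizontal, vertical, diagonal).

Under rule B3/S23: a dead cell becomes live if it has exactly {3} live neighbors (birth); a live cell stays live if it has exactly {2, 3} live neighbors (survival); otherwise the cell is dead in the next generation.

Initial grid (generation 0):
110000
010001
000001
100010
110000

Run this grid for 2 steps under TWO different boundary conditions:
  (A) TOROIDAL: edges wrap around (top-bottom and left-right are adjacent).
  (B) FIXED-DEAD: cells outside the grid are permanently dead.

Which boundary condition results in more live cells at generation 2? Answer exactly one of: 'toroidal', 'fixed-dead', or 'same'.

Answer: toroidal

Derivation:
Under TOROIDAL boundary, generation 2:
100000
000001
010011
100001
110000
Population = 9

Under FIXED-DEAD boundary, generation 2:
110000
110000
000000
110000
110000
Population = 8

Comparison: toroidal=9, fixed-dead=8 -> toroidal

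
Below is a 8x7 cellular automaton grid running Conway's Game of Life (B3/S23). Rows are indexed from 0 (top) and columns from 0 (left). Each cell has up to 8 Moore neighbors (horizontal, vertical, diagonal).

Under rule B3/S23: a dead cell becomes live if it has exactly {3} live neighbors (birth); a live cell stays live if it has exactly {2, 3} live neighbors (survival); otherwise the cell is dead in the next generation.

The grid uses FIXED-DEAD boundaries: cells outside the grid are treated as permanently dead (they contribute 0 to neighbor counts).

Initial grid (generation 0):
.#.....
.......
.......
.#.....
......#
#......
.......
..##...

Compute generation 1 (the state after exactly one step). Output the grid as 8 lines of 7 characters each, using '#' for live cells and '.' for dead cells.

Simulating step by step:
Generation 0 (given above): 6 live cells
Generation 1: 0 live cells
(generation 1 grid is the final answer)

Answer: .......
.......
.......
.......
.......
.......
.......
.......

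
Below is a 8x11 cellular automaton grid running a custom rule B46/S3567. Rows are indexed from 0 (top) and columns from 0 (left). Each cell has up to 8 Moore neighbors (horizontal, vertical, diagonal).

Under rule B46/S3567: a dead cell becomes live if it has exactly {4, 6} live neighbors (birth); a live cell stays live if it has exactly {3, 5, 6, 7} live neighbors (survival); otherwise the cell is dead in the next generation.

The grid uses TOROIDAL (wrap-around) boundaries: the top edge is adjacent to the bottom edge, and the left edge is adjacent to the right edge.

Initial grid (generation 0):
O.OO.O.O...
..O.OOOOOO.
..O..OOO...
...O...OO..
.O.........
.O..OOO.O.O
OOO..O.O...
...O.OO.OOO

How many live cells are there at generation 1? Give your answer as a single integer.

Simulating step by step:
Generation 0 (given above): 37 live cells
Generation 1: 35 live cells
..O.OO.OO.O
.OO..OOO...
...OO.OOO..
......OO...
.......O...
..O..OO....
.OO..OO.O.O
O..O.OOOO.O
Population at generation 1: 35

Answer: 35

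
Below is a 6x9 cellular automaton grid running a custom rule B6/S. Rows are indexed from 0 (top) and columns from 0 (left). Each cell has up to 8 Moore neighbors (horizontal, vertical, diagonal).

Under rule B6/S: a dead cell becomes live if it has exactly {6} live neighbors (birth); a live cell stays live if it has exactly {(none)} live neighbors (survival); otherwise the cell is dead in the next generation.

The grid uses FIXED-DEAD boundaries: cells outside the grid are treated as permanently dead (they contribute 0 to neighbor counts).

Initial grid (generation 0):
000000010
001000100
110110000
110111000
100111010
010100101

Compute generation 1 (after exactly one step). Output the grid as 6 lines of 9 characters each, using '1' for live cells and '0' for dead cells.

Answer: 000000000
000000000
000000000
000000000
000000000
000000000

Derivation:
Simulating step by step:
Generation 0 (given above): 21 live cells
Generation 1: 0 live cells
(generation 1 grid is the final answer)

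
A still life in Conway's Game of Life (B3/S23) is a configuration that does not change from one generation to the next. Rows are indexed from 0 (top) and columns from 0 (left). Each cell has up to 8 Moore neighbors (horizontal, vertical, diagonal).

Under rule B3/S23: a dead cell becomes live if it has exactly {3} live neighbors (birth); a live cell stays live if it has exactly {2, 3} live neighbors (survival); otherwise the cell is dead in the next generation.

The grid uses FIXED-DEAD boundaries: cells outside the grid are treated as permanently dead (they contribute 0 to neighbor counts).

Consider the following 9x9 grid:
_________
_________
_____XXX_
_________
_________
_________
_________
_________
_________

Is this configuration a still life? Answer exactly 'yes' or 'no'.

Answer: no

Derivation:
Compute generation 1 and compare to generation 0 (given above):
Generation 1:
_________
______X__
______X__
______X__
_________
_________
_________
_________
_________
Cell (1,6) differs: gen0=0 vs gen1=1 -> NOT a still life.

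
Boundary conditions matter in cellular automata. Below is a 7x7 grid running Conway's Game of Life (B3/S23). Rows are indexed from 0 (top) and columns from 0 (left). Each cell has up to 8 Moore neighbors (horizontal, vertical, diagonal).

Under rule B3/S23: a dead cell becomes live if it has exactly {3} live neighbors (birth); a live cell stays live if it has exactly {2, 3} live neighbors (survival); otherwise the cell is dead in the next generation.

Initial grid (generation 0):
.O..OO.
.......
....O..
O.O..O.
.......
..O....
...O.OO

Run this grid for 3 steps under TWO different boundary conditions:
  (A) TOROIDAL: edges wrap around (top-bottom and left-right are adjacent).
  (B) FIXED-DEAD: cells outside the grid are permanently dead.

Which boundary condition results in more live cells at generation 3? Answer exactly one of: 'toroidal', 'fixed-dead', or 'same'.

Under TOROIDAL boundary, generation 3:
.....O.
.......
.......
.......
.......
.......
.......
Population = 1

Under FIXED-DEAD boundary, generation 3:
.......
.......
.......
.......
.......
.......
.......
Population = 0

Comparison: toroidal=1, fixed-dead=0 -> toroidal

Answer: toroidal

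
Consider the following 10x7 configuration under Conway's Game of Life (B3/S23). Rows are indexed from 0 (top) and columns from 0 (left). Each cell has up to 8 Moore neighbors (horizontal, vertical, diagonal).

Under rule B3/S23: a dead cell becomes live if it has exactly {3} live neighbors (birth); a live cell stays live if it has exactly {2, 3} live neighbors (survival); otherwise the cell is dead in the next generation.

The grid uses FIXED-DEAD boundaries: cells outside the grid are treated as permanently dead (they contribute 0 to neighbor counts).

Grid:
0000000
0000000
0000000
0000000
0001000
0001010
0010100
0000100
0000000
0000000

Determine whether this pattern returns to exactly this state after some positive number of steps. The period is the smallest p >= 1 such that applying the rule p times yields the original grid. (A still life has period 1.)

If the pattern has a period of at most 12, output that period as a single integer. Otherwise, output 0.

Answer: 2

Derivation:
Simulating and comparing each generation to the original:
Gen 0 (original, given above): 6 live cells
Gen 1: 6 live cells, differs from original
Gen 2: 6 live cells, MATCHES original -> period = 2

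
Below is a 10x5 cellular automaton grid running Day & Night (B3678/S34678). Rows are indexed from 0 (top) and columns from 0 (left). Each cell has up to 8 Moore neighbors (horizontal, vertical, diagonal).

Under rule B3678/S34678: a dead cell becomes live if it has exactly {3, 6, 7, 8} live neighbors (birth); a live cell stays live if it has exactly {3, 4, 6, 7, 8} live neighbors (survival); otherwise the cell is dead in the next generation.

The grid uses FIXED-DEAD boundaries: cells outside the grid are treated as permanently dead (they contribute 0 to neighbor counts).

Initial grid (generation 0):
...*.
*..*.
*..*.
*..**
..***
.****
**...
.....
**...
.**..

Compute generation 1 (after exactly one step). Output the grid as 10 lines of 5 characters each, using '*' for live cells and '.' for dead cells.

Answer: .....
..*.*
.***.
.*..*
...*.
**..*
.*.*.
.....
.**..
**...

Derivation:
Simulating step by step:
Generation 0 (given above): 21 live cells
Generation 1: 17 live cells
(generation 1 grid is the final answer)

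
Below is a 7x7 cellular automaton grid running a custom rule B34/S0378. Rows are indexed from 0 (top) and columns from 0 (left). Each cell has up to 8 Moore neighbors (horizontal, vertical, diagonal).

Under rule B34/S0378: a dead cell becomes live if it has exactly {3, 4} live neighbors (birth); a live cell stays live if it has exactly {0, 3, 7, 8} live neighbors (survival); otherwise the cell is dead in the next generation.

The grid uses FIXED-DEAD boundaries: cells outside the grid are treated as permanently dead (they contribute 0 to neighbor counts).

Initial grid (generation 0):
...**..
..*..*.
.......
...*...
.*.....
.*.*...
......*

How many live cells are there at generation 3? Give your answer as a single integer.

Answer: 4

Derivation:
Simulating step by step:
Generation 0 (given above): 9 live cells
Generation 1: 7 live cells
.......
...**..
.......
...*...
..*....
..**...
......*
Generation 2: 5 live cells
.......
.......
...**..
.......
..**...
.......
......*
Generation 3: 4 live cells
.......
.......
.......
..***..
.......
.......
......*
Population at generation 3: 4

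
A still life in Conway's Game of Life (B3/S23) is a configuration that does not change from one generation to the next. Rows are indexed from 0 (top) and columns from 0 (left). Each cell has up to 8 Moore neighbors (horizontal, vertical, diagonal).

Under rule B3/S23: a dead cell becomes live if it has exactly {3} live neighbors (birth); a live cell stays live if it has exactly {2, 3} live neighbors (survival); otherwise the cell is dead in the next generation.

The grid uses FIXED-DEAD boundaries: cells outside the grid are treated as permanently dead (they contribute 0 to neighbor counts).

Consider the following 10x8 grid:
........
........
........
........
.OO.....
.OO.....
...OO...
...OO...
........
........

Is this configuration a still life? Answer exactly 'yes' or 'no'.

Compute generation 1 and compare to generation 0 (given above):
Generation 1:
........
........
........
........
.OO.....
.O......
....O...
...OO...
........
........
Cell (5,2) differs: gen0=1 vs gen1=0 -> NOT a still life.

Answer: no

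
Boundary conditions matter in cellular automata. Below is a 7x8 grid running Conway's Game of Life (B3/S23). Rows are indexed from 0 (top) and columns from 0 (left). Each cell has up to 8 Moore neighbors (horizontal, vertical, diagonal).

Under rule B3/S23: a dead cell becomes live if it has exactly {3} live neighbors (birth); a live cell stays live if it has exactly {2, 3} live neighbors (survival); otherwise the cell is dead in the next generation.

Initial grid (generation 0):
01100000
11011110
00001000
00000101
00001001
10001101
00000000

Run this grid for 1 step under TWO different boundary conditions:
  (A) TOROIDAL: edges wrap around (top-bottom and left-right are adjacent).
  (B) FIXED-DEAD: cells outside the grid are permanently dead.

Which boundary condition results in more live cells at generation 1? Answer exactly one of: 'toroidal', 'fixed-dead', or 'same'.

Answer: toroidal

Derivation:
Under TOROIDAL boundary, generation 1:
11111100
11011100
10010001
00001110
00001001
10001111
11000000
Population = 26

Under FIXED-DEAD boundary, generation 1:
11111100
11011100
00010000
00001110
00001001
00001110
00000000
Population = 20

Comparison: toroidal=26, fixed-dead=20 -> toroidal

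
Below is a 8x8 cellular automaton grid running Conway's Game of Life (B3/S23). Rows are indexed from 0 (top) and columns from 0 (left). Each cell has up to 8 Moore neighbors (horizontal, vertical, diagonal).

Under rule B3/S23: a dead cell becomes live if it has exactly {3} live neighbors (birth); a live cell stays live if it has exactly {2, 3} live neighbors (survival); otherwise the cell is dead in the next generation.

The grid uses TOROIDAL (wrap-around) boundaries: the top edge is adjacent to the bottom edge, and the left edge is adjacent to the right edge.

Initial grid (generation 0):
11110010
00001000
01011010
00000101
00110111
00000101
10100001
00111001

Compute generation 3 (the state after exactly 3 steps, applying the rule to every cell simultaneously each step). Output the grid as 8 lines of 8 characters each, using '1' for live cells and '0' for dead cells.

Simulating step by step:
Generation 0 (given above): 26 live cells
Generation 1: 27 live cells
11000101
10001001
00011010
10000001
10000101
01111100
11101001
00001010
Generation 2: 25 live cells
01001100
01011000
00011110
10001100
00110101
00000100
10000011
00111010
Generation 3: 21 live cells
(generation 3 grid is the final answer)

Answer: 01000000
00000010
00100010
00100001
00010100
10001100
00011011
11111010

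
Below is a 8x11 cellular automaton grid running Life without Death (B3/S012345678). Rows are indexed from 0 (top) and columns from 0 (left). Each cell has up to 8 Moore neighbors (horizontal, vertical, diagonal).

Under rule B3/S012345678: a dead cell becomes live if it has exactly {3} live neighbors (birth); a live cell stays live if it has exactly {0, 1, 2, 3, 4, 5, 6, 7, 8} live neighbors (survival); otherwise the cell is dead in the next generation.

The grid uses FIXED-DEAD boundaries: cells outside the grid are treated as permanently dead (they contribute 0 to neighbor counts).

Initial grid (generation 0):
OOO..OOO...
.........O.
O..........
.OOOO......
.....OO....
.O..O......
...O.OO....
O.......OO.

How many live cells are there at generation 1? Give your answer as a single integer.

Answer: 30

Derivation:
Simulating step by step:
Generation 0 (given above): 22 live cells
Generation 1: 30 live cells
OOO..OOO...
O.....O..O.
OOOO.......
.OOOOO.....
.O...OO....
.O..O......
...OOOO....
O.......OO.
Population at generation 1: 30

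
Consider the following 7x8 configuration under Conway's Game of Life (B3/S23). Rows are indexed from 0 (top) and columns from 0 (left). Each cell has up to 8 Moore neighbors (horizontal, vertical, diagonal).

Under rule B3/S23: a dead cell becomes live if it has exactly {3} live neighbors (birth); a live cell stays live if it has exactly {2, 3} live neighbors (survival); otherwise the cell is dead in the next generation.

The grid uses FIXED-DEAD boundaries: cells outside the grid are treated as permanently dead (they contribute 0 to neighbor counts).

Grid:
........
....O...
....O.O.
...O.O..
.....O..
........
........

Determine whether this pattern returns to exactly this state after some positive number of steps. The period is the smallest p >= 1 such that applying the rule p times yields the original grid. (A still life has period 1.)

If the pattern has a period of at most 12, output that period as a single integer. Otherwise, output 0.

Simulating and comparing each generation to the original:
Gen 0 (original, given above): 6 live cells
Gen 1: 6 live cells, differs from original
Gen 2: 6 live cells, MATCHES original -> period = 2

Answer: 2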